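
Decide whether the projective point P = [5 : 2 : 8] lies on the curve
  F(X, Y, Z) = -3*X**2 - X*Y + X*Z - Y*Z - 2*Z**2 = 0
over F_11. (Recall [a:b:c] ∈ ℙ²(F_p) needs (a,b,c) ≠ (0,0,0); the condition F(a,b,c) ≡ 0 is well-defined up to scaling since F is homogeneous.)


F(5,2,8) ≡ 9 (mod 11); P is NOT on the curve.

Evaluate F(5, 2, 8) term-by-term (mod 11).
  -3*X**2 ↦ -3·25·1·1 = -75
  -X*Y ↦ -1·5·2·1 = -10
  X*Z ↦ 1·5·1·8 = 40
  -Y*Z ↦ -1·1·2·8 = -16
  -2*Z**2 ↦ -2·1·1·64 = -128
Sum: F(5, 2, 8) = (-75) + (-10) + (40) + (-16) + (-128) = -189.
Reducing mod 11: -189 ≡ 9 (mod 11).
Since F(a, b, c) ≡ 9 ≠ 0 (mod 11), P does NOT lie on the curve.


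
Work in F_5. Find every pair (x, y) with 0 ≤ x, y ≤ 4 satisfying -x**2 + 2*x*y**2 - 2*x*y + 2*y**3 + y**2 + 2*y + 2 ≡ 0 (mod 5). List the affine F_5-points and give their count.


Affine F_5-points: {(2, 2)}; count = 1.

For each of the 25 pairs (x, y) ∈ F_5², evaluate f(x, y) mod 5. Record the zeros.
  x = 0: [0↦2, 1↦2, 2↦1, 3↦1, 4↦4]  zeros at y ∈ ∅
  x = 1: [0↦1, 1↦1, 2↦4, 3↦2, 4↦2]  zeros at y ∈ ∅
  x = 2: [0↦3, 1↦3, 2↦0, 3↦1, 4↦3]  zeros at y ∈ {2}
  x = 3: [0↦3, 1↦3, 2↦4, 3↦3, 4↦2]  zeros at y ∈ ∅
  x = 4: [0↦1, 1↦1, 2↦1, 3↦3, 4↦4]  zeros at y ∈ ∅
Collecting zeros: affine points = {(2, 2)}.
Total count |C(F_5)_aff| = 1.


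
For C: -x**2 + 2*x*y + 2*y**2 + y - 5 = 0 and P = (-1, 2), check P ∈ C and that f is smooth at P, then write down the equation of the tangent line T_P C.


Tangent line at P: 6*x + 7*y - 8 = 0.

Step 1: f(-1, 2) = 0, so P lies on C.
Step 2: partial derivatives
  f_x(x, y) = -2*x + 2*y, f_y(x, y) = 2*x + 4*y + 1.
  f_x(P) = 6, f_y(P) = 7 (gradient nonzero, so P is smooth).
Step 3: tangent line at P: 6·(x − -1) + 7·(y − 2) = 0.
Expanding: 6*x + 7*y - 8 = 0.


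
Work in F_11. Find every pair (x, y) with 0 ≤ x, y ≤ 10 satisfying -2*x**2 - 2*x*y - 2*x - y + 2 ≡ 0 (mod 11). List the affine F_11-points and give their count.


Affine F_11-points: {(0, 2), (1, 3), (2, 9), (3, 0), (4, 8), (6, 3), (7, 0), (8, 2), (9, 8), (10, 9)}; count = 10.

For each of the 121 pairs (x, y) ∈ F_11², evaluate f(x, y) mod 11. Record the zeros.
  x = 0: [0↦2, 1↦1, 2↦0, 3↦10, 4↦9, 5↦8, 6↦7, 7↦6, 8↦5, 9↦4, 10↦3]  zeros at y ∈ {2}
  x = 1: [0↦9, 1↦6, 2↦3, 3↦0, 4↦8, 5↦5, 6↦2, 7↦10, 8↦7, 9↦4, 10↦1]  zeros at y ∈ {3}
  x = 2: [0↦1, 1↦7, 2↦2, 3↦8, 4↦3, 5↦9, 6↦4, 7↦10, 8↦5, 9↦0, 10↦6]  zeros at y ∈ {9}
  x = 3: [0↦0, 1↦4, 2↦8, 3↦1, 4↦5, 5↦9, 6↦2, 7↦6, 8↦10, 9↦3, 10↦7]  zeros at y ∈ {0}
  x = 4: [0↦6, 1↦8, 2↦10, 3↦1, 4↦3, 5↦5, 6↦7, 7↦9, 8↦0, 9↦2, 10↦4]  zeros at y ∈ {8}
  x = 5: [0↦8, 1↦8, 2↦8, 3↦8, 4↦8, 5↦8, 6↦8, 7↦8, 8↦8, 9↦8, 10↦8]  zeros at y ∈ ∅
  x = 6: [0↦6, 1↦4, 2↦2, 3↦0, 4↦9, 5↦7, 6↦5, 7↦3, 8↦1, 9↦10, 10↦8]  zeros at y ∈ {3}
  x = 7: [0↦0, 1↦7, 2↦3, 3↦10, 4↦6, 5↦2, 6↦9, 7↦5, 8↦1, 9↦8, 10↦4]  zeros at y ∈ {0}
  x = 8: [0↦1, 1↦6, 2↦0, 3↦5, 4↦10, 5↦4, 6↦9, 7↦3, 8↦8, 9↦2, 10↦7]  zeros at y ∈ {2}
  x = 9: [0↦9, 1↦1, 2↦4, 3↦7, 4↦10, 5↦2, 6↦5, 7↦8, 8↦0, 9↦3, 10↦6]  zeros at y ∈ {8}
  x = 10: [0↦2, 1↦3, 2↦4, 3↦5, 4↦6, 5↦7, 6↦8, 7↦9, 8↦10, 9↦0, 10↦1]  zeros at y ∈ {9}
Collecting zeros: affine points = {(0, 2), (1, 3), (2, 9), (3, 0), (4, 8), (6, 3), (7, 0), (8, 2), (9, 8), (10, 9)}.
Total count |C(F_11)_aff| = 10.


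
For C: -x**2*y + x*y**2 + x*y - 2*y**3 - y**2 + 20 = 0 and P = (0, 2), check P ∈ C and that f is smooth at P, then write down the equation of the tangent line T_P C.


Tangent line at P: 6*x - 28*y + 56 = 0.

Step 1: f(0, 2) = 0, so P lies on C.
Step 2: partial derivatives
  f_x(x, y) = -2*x*y + y**2 + y, f_y(x, y) = -x**2 + 2*x*y + x - 6*y**2 - 2*y.
  f_x(P) = 6, f_y(P) = -28 (gradient nonzero, so P is smooth).
Step 3: tangent line at P: 6·(x − 0) + -28·(y − 2) = 0.
Expanding: 6*x - 28*y + 56 = 0.


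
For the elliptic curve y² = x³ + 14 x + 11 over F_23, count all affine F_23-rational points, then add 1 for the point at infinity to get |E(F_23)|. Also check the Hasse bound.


Affine points = {(1, 7), (1, 16), (2, 1), (2, 22), (4, 4), (4, 19), (6, 9), (6, 14), (10, 1), (10, 22), (11, 1), (11, 22), (15, 10), (15, 13), (18, 0), (19, 11), (19, 12)}; affine count = 17; |E(F_23)| = 18.

Discriminant check: Δ ∝ 4a³ + 27b² = 4·14³ + 27·11² = 4·2744 + 27·121 ≡ 6 (mod 23). Nonzero ⇒ E is nonsingular.
For each x ∈ F_23, compute rhs = x³ + 14·x + 11 mod 23, then count y ∈ F_23 with y² ≡ rhs.
  x = 0: rhs = 11, matching y values: none (0 points).
  x = 1: rhs = 3, matching y values: 7, 16 (2 points).
  x = 2: rhs = 1, matching y values: 1, 22 (2 points).
  x = 3: rhs = 11, matching y values: none (0 points).
  x = 4: rhs = 16, matching y values: 4, 19 (2 points).
  x = 5: rhs = 22, matching y values: none (0 points).
  x = 6: rhs = 12, matching y values: 9, 14 (2 points).
  x = 7: rhs = 15, matching y values: none (0 points).
  x = 8: rhs = 14, matching y values: none (0 points).
  x = 9: rhs = 15, matching y values: none (0 points).
  x = 10: rhs = 1, matching y values: 1, 22 (2 points).
  x = 11: rhs = 1, matching y values: 1, 22 (2 points).
  x = 12: rhs = 21, matching y values: none (0 points).
  x = 13: rhs = 21, matching y values: none (0 points).
  x = 14: rhs = 7, matching y values: none (0 points).
  x = 15: rhs = 8, matching y values: 10, 13 (2 points).
  x = 16: rhs = 7, matching y values: none (0 points).
  x = 17: rhs = 10, matching y values: none (0 points).
  x = 18: rhs = 0, matching y values: 0 (1 points).
  x = 19: rhs = 6, matching y values: 11, 12 (2 points).
  x = 20: rhs = 11, matching y values: none (0 points).
  x = 21: rhs = 21, matching y values: none (0 points).
  x = 22: rhs = 19, matching y values: none (0 points).
Total affine count: 17.
Full point count |E(F_23)| = 17 + 1 = 18.
Hasse bound: |18 − (23+1)| = |-6| = 6 ≤ 2√23 ≈ 9.5917 ✓.


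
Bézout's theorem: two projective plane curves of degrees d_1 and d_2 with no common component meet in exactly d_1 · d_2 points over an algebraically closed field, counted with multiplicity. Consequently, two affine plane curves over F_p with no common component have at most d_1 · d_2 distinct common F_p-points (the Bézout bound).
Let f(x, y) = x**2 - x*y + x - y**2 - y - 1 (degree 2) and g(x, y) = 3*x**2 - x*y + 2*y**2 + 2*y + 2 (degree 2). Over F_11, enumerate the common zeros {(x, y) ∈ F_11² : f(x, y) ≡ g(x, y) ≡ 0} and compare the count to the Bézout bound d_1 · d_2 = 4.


Common zeros: ∅; count = 0; Bézout bound = 4.

deg(f) = 2, deg(g) = 2, so Bézout bound = 4.
Scan x ∈ F_11. For each x, list the y ∈ F_11 with f(x, y) ≡ 0 and those with g(x, y) ≡ 0 (mod 11); the common zeros in that column are the intersection.
  x = 0: f ≡ 0 at y ∈ ∅; g ≡ 0 at y ∈ ∅; common: ∅.
  x = 1: f ≡ 0 at y ∈ ∅; g ≡ 0 at y ∈ {7, 9}; common: ∅.
  x = 2: f ≡ 0 at y ∈ ∅; g ≡ 0 at y ∈ {2, 9}; common: ∅.
  x = 3: f ≡ 0 at y ∈ {0, 7}; g ≡ 0 at y ∈ {3}; common: ∅.
  x = 4: f ≡ 0 at y ∈ ∅; g ≡ 0 at y ∈ {6}; common: ∅.
  x = 5: f ≡ 0 at y ∈ {1, 4}; g ≡ 0 at y ∈ {0, 7}; common: ∅.
  x = 6: f ≡ 0 at y ∈ {1, 3}; g ≡ 0 at y ∈ {0, 2}; common: ∅.
  x = 7: f ≡ 0 at y ∈ {0, 3}; g ≡ 0 at y ∈ ∅; common: ∅.
  x = 8: f ≡ 0 at y ∈ ∅; g ≡ 0 at y ∈ ∅; common: ∅.
  x = 9: f ≡ 0 at y ∈ {4, 8}; g ≡ 0 at y ∈ {3, 6}; common: ∅.
  x = 10: f ≡ 0 at y ∈ ∅; g ≡ 0 at y ∈ ∅; common: ∅.
Collecting: common zeros = ∅, so the count is 0.
Comparison with the Bézout bound: 0 ≤ 4 = deg(f)·deg(g), as expected for curves with no common component (the affine F_11-count falls short of the bound because intersections may lie at infinity, over extension fields, or carry multiplicity).


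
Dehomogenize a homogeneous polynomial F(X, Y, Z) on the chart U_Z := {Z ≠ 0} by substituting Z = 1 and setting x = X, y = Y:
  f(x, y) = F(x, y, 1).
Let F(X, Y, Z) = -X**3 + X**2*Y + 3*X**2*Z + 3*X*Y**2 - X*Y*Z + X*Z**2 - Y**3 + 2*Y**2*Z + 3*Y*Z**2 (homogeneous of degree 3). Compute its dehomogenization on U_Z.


f(x, y) = -x**3 + x**2*y + 3*x**2 + 3*x*y**2 - x*y + x - y**3 + 2*y**2 + 3*y

On U_Z we set Z = 1. Each monomial c·X^i·Y^j·Z^k in F becomes c·x^i·y^j·1^k = c·x^i·y^j.
Substituting Z = 1: F(X, Y, 1) = -x**3 + x**2*y + 3*x**2 + 3*x*y**2 - x*y + x - y**3 + 2*y**2 + 3*y.
Note: deg(f) ≤ deg(F) = 3; strict inequality happens when F is divisible by Z (lost terms).


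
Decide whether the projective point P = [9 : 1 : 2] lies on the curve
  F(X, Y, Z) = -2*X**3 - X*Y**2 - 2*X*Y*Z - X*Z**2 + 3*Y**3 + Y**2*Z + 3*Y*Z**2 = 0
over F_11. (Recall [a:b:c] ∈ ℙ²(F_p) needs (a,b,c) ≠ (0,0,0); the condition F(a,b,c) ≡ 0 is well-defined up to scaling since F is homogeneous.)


F(9,1,2) ≡ 7 (mod 11); P is NOT on the curve.

Evaluate F(9, 1, 2) term-by-term (mod 11).
  -2*X**3 ↦ -2·729·1·1 = -1458
  -X*Y**2 ↦ -1·9·1·1 = -9
  -2*X*Y*Z ↦ -2·9·1·2 = -36
  -X*Z**2 ↦ -1·9·1·4 = -36
  3*Y**3 ↦ 3·1·1·1 = 3
  Y**2*Z ↦ 1·1·1·2 = 2
  3*Y*Z**2 ↦ 3·1·1·4 = 12
Sum: F(9, 1, 2) = (-1458) + (-9) + (-36) + (-36) + (3) + (2) + (12) = -1522.
Reducing mod 11: -1522 ≡ 7 (mod 11).
Since F(a, b, c) ≡ 7 ≠ 0 (mod 11), P does NOT lie on the curve.


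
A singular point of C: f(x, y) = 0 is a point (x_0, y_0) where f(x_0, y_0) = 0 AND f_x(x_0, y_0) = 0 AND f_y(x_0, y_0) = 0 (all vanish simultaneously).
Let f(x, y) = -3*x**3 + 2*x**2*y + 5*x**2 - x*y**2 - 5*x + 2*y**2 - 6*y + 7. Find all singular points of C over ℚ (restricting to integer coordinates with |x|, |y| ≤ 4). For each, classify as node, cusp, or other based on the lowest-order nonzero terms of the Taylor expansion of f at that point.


Singular points: {(1, 2)}; classification: cusp.

Compute partial derivatives:
  f_x = -9*x**2 + 4*x*y + 10*x - y**2 - 5.
  f_y = 2*x**2 - 2*x*y + 4*y - 6.
Scan x_0 ∈ {−4, ..., 4}. For each x_0, f_y(x_0, y) is a polynomial in y; find its integer roots y ∈ {−4, ..., 4}, then test f_x and f at those candidates.
  x = -4: f_y(-4, y) = 12*y + 26; no integer root y with |y| ≤ 4.
  x = -3: f_y(-3, y) = 10*y + 12; no integer root y with |y| ≤ 4.
  x = -2: f_y(-2, y) = 8*y + 2; no integer root y with |y| ≤ 4.
  x = -1: f_y(-1, y) = 6*y - 4; no integer root y with |y| ≤ 4.
  x = 0: f_y(0, y) = 4*y - 6; no integer root y with |y| ≤ 4.
  x = 1: f_y(1, y) = 2*y - 4; vanishes at y ∈ {2}. (1, 2): f_x = 0, f = 0 — SINGULAR.
  x = 2: f_y(2, y) = 2; no integer root y with |y| ≤ 4.
  x = 3: f_y(3, y) = 12 - 2*y; no integer root y with |y| ≤ 4.
  x = 4: f_y(4, y) = 26 - 4*y; no integer root y with |y| ≤ 4.
Only singular point on the grid: (1, 2).
Classify: substitute x = 1 + u, y = 2 + v and expand: f = -3*u**3 + 2*u**2*v - u*v**2 + v**2.
No constant or linear terms (consistent with a singular point). Quadratic part: v**2. Cubic part: -3*u**3 + 2*u**2*v - u*v**2.
The quadratic part v**2 is a perfect square, so there is a single (double) tangent line v = 0, i.e. y = 2. Restricting the cubic part to that line (v = 0) leaves -3*u**3 ≠ 0, so f is not divisible by v and the branch is v² ≈ 3*u**3 to lowest order — this is a cusp.
Classification: cusp.


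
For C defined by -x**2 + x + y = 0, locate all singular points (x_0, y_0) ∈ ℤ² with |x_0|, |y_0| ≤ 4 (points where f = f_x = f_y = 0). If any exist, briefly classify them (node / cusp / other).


No singular points in the scanned grid; C is smooth there.

Compute partial derivatives:
  f_x = 1 - 2*x.
  f_y = 1.
f_y = 1 is a nonzero constant, so f_y never vanishes: no point (x, y) can satisfy f = f_x = f_y = 0. In particular no (x, y) ∈ {−4, ..., 4}² is singular; the curve is smooth.


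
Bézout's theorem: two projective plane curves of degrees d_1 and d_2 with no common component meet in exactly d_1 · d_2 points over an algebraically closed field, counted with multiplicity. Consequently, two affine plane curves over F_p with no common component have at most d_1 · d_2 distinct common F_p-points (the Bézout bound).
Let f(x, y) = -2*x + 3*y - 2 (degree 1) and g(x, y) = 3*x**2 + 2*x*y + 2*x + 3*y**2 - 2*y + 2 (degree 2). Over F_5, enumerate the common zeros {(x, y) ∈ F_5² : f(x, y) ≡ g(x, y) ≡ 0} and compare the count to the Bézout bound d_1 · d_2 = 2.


Common zeros: ∅; count = 0; Bézout bound = 2.

deg(f) = 1, deg(g) = 2, so Bézout bound = 2.
Scan x ∈ F_5. For each x, list the y ∈ F_5 with f(x, y) ≡ 0 and those with g(x, y) ≡ 0 (mod 5); the common zeros in that column are the intersection.
  x = 0: f ≡ 0 at y ∈ {4}; g ≡ 0 at y ∈ {2}; common: ∅.
  x = 1: f ≡ 0 at y ∈ {3}; g ≡ 0 at y ∈ {1, 4}; common: ∅.
  x = 2: f ≡ 0 at y ∈ {2}; g ≡ 0 at y ∈ ∅; common: ∅.
  x = 3: f ≡ 0 at y ∈ {1}; g ≡ 0 at y ∈ {0, 2}; common: ∅.
  x = 4: f ≡ 0 at y ∈ {0}; g ≡ 0 at y ∈ {4}; common: ∅.
Collecting: common zeros = ∅, so the count is 0.
Comparison with the Bézout bound: 0 ≤ 2 = deg(f)·deg(g), as expected for curves with no common component (the affine F_5-count falls short of the bound because intersections may lie at infinity, over extension fields, or carry multiplicity).


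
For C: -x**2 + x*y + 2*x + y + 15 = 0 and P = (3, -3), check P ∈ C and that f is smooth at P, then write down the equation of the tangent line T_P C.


Tangent line at P: -7*x + 4*y + 33 = 0.

Step 1: f(3, -3) = 0, so P lies on C.
Step 2: partial derivatives
  f_x(x, y) = -2*x + y + 2, f_y(x, y) = x + 1.
  f_x(P) = -7, f_y(P) = 4 (gradient nonzero, so P is smooth).
Step 3: tangent line at P: -7·(x − 3) + 4·(y − -3) = 0.
Expanding: -7*x + 4*y + 33 = 0.


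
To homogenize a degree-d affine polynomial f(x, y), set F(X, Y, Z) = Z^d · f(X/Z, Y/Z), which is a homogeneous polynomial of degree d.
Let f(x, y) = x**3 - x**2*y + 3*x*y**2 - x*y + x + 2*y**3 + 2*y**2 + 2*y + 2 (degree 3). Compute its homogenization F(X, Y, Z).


F(X, Y, Z) = X**3 - X**2*Y + 3*X*Y**2 - X*Y*Z + X*Z**2 + 2*Y**3 + 2*Y**2*Z + 2*Y*Z**2 + 2*Z**3

deg(f) = 3.
Substitute x = X/Z, y = Y/Z into f, then multiply by Z^3.
  monomial 1·x^3·y^0 ↦ 1·X^3·Y^0·Z^0.
  monomial -1·x^2·y^1 ↦ -1·X^2·Y^1·Z^0.
  monomial 3·x^1·y^2 ↦ 3·X^1·Y^2·Z^0.
  monomial -1·x^1·y^1 ↦ -1·X^1·Y^1·Z^1.
  monomial 1·x^1·y^0 ↦ 1·X^1·Y^0·Z^2.
  monomial 2·x^0·y^3 ↦ 2·X^0·Y^3·Z^0.
  monomial 2·x^0·y^2 ↦ 2·X^0·Y^2·Z^1.
  monomial 2·x^0·y^1 ↦ 2·X^0·Y^1·Z^2.
  monomial 2·x^0·y^0 ↦ 2·X^0·Y^0·Z^3.
Collecting: F(X, Y, Z) = X**3 - X**2*Y + 3*X*Y**2 - X*Y*Z + X*Z**2 + 2*Y**3 + 2*Y**2*Z + 2*Y*Z**2 + 2*Z**3.


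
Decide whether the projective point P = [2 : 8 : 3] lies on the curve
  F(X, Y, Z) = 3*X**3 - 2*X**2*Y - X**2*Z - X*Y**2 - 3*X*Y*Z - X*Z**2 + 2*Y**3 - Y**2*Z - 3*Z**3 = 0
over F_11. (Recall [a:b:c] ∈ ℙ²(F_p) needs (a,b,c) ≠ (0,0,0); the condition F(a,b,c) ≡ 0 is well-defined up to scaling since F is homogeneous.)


F(2,8,3) ≡ 2 (mod 11); P is NOT on the curve.

Evaluate F(2, 8, 3) term-by-term (mod 11).
  3*X**3 ↦ 3·8·1·1 = 24
  -2*X**2*Y ↦ -2·4·8·1 = -64
  -X**2*Z ↦ -1·4·1·3 = -12
  -X*Y**2 ↦ -1·2·64·1 = -128
  -3*X*Y*Z ↦ -3·2·8·3 = -144
  -X*Z**2 ↦ -1·2·1·9 = -18
  2*Y**3 ↦ 2·1·512·1 = 1024
  -Y**2*Z ↦ -1·1·64·3 = -192
  -3*Z**3 ↦ -3·1·1·27 = -81
Sum: F(2, 8, 3) = (24) + (-64) + (-12) + (-128) + (-144) + (-18) + (1024) + (-192) + (-81) = 409.
Reducing mod 11: 409 ≡ 2 (mod 11).
Since F(a, b, c) ≡ 2 ≠ 0 (mod 11), P does NOT lie on the curve.


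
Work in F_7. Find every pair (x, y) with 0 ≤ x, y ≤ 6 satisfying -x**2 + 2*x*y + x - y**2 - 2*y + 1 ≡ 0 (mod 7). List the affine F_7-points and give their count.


Affine F_7-points: {(0, 2), (0, 3), (1, 1), (1, 6), (2, 1), (5, 2), (5, 6)}; count = 7.

For each of the 49 pairs (x, y) ∈ F_7², evaluate f(x, y) mod 7. Record the zeros.
  x = 0: [0↦1, 1↦5, 2↦0, 3↦0, 4↦5, 5↦1, 6↦2]  zeros at y ∈ {2, 3}
  x = 1: [0↦1, 1↦0, 2↦4, 3↦6, 4↦6, 5↦4, 6↦0]  zeros at y ∈ {1, 6}
  x = 2: [0↦6, 1↦0, 2↦6, 3↦3, 4↦5, 5↦5, 6↦3]  zeros at y ∈ {1}
  x = 3: [0↦2, 1↦5, 2↦6, 3↦5, 4↦2, 5↦4, 6↦4]  zeros at y ∈ ∅
  x = 4: [0↦3, 1↦1, 2↦4, 3↦5, 4↦4, 5↦1, 6↦3]  zeros at y ∈ ∅
  x = 5: [0↦2, 1↦2, 2↦0, 3↦3, 4↦4, 5↦3, 6↦0]  zeros at y ∈ {2, 6}
  x = 6: [0↦6, 1↦1, 2↦1, 3↦6, 4↦2, 5↦3, 6↦2]  zeros at y ∈ ∅
Collecting zeros: affine points = {(0, 2), (0, 3), (1, 1), (1, 6), (2, 1), (5, 2), (5, 6)}.
Total count |C(F_7)_aff| = 7.


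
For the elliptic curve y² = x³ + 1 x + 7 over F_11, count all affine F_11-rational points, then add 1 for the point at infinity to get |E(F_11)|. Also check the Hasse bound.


Affine points = {(1, 3), (1, 8), (3, 2), (3, 9), (4, 3), (4, 8), (5, 4), (5, 7), (6, 3), (6, 8), (7, 4), (7, 7), (10, 4), (10, 7)}; affine count = 14; |E(F_11)| = 15.

Discriminant check: Δ ∝ 4a³ + 27b² = 4·1³ + 27·7² = 4·1 + 27·49 ≡ 7 (mod 11). Nonzero ⇒ E is nonsingular.
For each x ∈ F_11, compute rhs = x³ + 1·x + 7 mod 11, then count y ∈ F_11 with y² ≡ rhs.
  x = 0: rhs = 7, matching y values: none (0 points).
  x = 1: rhs = 9, matching y values: 3, 8 (2 points).
  x = 2: rhs = 6, matching y values: none (0 points).
  x = 3: rhs = 4, matching y values: 2, 9 (2 points).
  x = 4: rhs = 9, matching y values: 3, 8 (2 points).
  x = 5: rhs = 5, matching y values: 4, 7 (2 points).
  x = 6: rhs = 9, matching y values: 3, 8 (2 points).
  x = 7: rhs = 5, matching y values: 4, 7 (2 points).
  x = 8: rhs = 10, matching y values: none (0 points).
  x = 9: rhs = 8, matching y values: none (0 points).
  x = 10: rhs = 5, matching y values: 4, 7 (2 points).
Total affine count: 14.
Full point count |E(F_11)| = 14 + 1 = 15.
Hasse bound: |15 − (11+1)| = |3| = 3 ≤ 2√11 ≈ 6.6332 ✓.


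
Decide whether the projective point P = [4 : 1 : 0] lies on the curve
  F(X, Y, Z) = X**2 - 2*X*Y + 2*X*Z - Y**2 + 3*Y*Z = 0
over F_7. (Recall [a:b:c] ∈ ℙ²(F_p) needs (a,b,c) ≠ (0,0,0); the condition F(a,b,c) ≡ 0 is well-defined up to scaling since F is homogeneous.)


F(4,1,0) ≡ 0 (mod 7); P is on the curve.

Evaluate F(4, 1, 0) term-by-term (mod 7).
  X**2 ↦ 1·16·1·1 = 16
  -2*X*Y ↦ -2·4·1·1 = -8
  2*X*Z ↦ 2·4·1·0 = 0
  -Y**2 ↦ -1·1·1·1 = -1
  3*Y*Z ↦ 3·1·1·0 = 0
Sum: F(4, 1, 0) = (16) + (-8) + (0) + (-1) + (0) = 7.
Reducing mod 7: 7 ≡ 0 (mod 7).
Since F(a, b, c) ≡ 0 (mod 7), P lies on the curve.


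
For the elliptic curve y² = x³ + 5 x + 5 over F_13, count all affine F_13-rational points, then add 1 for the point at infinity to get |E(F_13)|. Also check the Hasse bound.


Affine points = {(2, 6), (2, 7), (5, 5), (5, 8), (6, 2), (6, 11), (9, 5), (9, 8), (11, 0), (12, 5), (12, 8)}; affine count = 11; |E(F_13)| = 12.

Discriminant check: Δ ∝ 4a³ + 27b² = 4·5³ + 27·5² = 4·125 + 27·25 ≡ 5 (mod 13). Nonzero ⇒ E is nonsingular.
For each x ∈ F_13, compute rhs = x³ + 5·x + 5 mod 13, then count y ∈ F_13 with y² ≡ rhs.
  x = 0: rhs = 5, matching y values: none (0 points).
  x = 1: rhs = 11, matching y values: none (0 points).
  x = 2: rhs = 10, matching y values: 6, 7 (2 points).
  x = 3: rhs = 8, matching y values: none (0 points).
  x = 4: rhs = 11, matching y values: none (0 points).
  x = 5: rhs = 12, matching y values: 5, 8 (2 points).
  x = 6: rhs = 4, matching y values: 2, 11 (2 points).
  x = 7: rhs = 6, matching y values: none (0 points).
  x = 8: rhs = 11, matching y values: none (0 points).
  x = 9: rhs = 12, matching y values: 5, 8 (2 points).
  x = 10: rhs = 2, matching y values: none (0 points).
  x = 11: rhs = 0, matching y values: 0 (1 points).
  x = 12: rhs = 12, matching y values: 5, 8 (2 points).
Total affine count: 11.
Full point count |E(F_13)| = 11 + 1 = 12.
Hasse bound: |12 − (13+1)| = |-2| = 2 ≤ 2√13 ≈ 7.2111 ✓.


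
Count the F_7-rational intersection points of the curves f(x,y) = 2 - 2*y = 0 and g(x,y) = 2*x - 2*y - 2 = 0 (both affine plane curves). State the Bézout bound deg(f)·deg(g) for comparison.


Common zeros: {(2, 1)}; count = 1; Bézout bound = 1.

deg(f) = 1, deg(g) = 1, so Bézout bound = 1.
Scan x ∈ F_7. For each x, list the y ∈ F_7 with f(x, y) ≡ 0 and those with g(x, y) ≡ 0 (mod 7); the common zeros in that column are the intersection.
  x = 0: f ≡ 0 at y ∈ {1}; g ≡ 0 at y ∈ {6}; common: ∅.
  x = 1: f ≡ 0 at y ∈ {1}; g ≡ 0 at y ∈ {0}; common: ∅.
  x = 2: f ≡ 0 at y ∈ {1}; g ≡ 0 at y ∈ {1}; common: {1}.
  x = 3: f ≡ 0 at y ∈ {1}; g ≡ 0 at y ∈ {2}; common: ∅.
  x = 4: f ≡ 0 at y ∈ {1}; g ≡ 0 at y ∈ {3}; common: ∅.
  x = 5: f ≡ 0 at y ∈ {1}; g ≡ 0 at y ∈ {4}; common: ∅.
  x = 6: f ≡ 0 at y ∈ {1}; g ≡ 0 at y ∈ {5}; common: ∅.
Collecting: common zeros = {(2, 1)}, so the count is 1.
Comparison with the Bézout bound: 1 ≤ 1 = deg(f)·deg(g), as expected for curves with no common component (the bound is attained).


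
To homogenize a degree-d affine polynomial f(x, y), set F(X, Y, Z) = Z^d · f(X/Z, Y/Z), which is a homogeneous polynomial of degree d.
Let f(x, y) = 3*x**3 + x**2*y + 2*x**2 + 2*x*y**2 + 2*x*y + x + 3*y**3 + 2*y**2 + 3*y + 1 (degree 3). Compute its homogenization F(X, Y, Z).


F(X, Y, Z) = 3*X**3 + X**2*Y + 2*X**2*Z + 2*X*Y**2 + 2*X*Y*Z + X*Z**2 + 3*Y**3 + 2*Y**2*Z + 3*Y*Z**2 + Z**3

deg(f) = 3.
Substitute x = X/Z, y = Y/Z into f, then multiply by Z^3.
  monomial 3·x^3·y^0 ↦ 3·X^3·Y^0·Z^0.
  monomial 1·x^2·y^1 ↦ 1·X^2·Y^1·Z^0.
  monomial 2·x^2·y^0 ↦ 2·X^2·Y^0·Z^1.
  monomial 2·x^1·y^2 ↦ 2·X^1·Y^2·Z^0.
  monomial 2·x^1·y^1 ↦ 2·X^1·Y^1·Z^1.
  monomial 1·x^1·y^0 ↦ 1·X^1·Y^0·Z^2.
  monomial 3·x^0·y^3 ↦ 3·X^0·Y^3·Z^0.
  monomial 2·x^0·y^2 ↦ 2·X^0·Y^2·Z^1.
  monomial 3·x^0·y^1 ↦ 3·X^0·Y^1·Z^2.
  monomial 1·x^0·y^0 ↦ 1·X^0·Y^0·Z^3.
Collecting: F(X, Y, Z) = 3*X**3 + X**2*Y + 2*X**2*Z + 2*X*Y**2 + 2*X*Y*Z + X*Z**2 + 3*Y**3 + 2*Y**2*Z + 3*Y*Z**2 + Z**3.


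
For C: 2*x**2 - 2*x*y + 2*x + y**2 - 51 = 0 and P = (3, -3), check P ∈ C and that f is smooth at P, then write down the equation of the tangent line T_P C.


Tangent line at P: 20*x - 12*y - 96 = 0.

Step 1: f(3, -3) = 0, so P lies on C.
Step 2: partial derivatives
  f_x(x, y) = 4*x - 2*y + 2, f_y(x, y) = -2*x + 2*y.
  f_x(P) = 20, f_y(P) = -12 (gradient nonzero, so P is smooth).
Step 3: tangent line at P: 20·(x − 3) + -12·(y − -3) = 0.
Expanding: 20*x - 12*y - 96 = 0.


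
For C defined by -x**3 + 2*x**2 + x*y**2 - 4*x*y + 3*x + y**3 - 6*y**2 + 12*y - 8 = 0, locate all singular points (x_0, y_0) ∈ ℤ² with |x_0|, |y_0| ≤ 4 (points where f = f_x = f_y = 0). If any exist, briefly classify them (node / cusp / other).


Singular points: {(1, 2)}; classification: node.

Compute partial derivatives:
  f_x = -3*x**2 + 4*x + y**2 - 4*y + 3.
  f_y = 2*x*y - 4*x + 3*y**2 - 12*y + 12.
Scan x_0 ∈ {−4, ..., 4}. For each x_0, f_y(x_0, y) is a polynomial in y; find its integer roots y ∈ {−4, ..., 4}, then test f_x and f at those candidates.
  x = -4: f_y(-4, y) = 3*y**2 - 20*y + 28; vanishes at y ∈ {2}. (-4, 2): f_x = -65 ≠ 0.
  x = -3: f_y(-3, y) = 3*y**2 - 18*y + 24; vanishes at y ∈ {2, 4}. (-3, 2): f_x = -40 ≠ 0; (-3, 4): f_x = -36 ≠ 0.
  x = -2: f_y(-2, y) = 3*y**2 - 16*y + 20; vanishes at y ∈ {2}. (-2, 2): f_x = -21 ≠ 0.
  x = -1: f_y(-1, y) = 3*y**2 - 14*y + 16; vanishes at y ∈ {2}. (-1, 2): f_x = -8 ≠ 0.
  x = 0: f_y(0, y) = 3*y**2 - 12*y + 12; vanishes at y ∈ {2}. (0, 2): f_x = -1 ≠ 0.
  x = 1: f_y(1, y) = 3*y**2 - 10*y + 8; vanishes at y ∈ {2}. (1, 2): f_x = 0, f = 0 — SINGULAR.
  x = 2: f_y(2, y) = 3*y**2 - 8*y + 4; vanishes at y ∈ {2}. (2, 2): f_x = -5 ≠ 0.
  x = 3: f_y(3, y) = 3*y**2 - 6*y; vanishes at y ∈ {0, 2}. (3, 0): f_x = -12 ≠ 0; (3, 2): f_x = -16 ≠ 0.
  x = 4: f_y(4, y) = 3*y**2 - 4*y - 4; vanishes at y ∈ {2}. (4, 2): f_x = -33 ≠ 0.
Only singular point on the grid: (1, 2).
Classify: substitute x = 1 + u, y = 2 + v and expand: f = -u**3 - u**2 + u*v**2 + v**3 + v**2.
No constant or linear terms (consistent with a singular point). Quadratic part: -u**2 + v**2. Cubic part: -u**3 + u*v**2 + v**3.
The quadratic part v**2 - u**2 = (v − u)(v + u) splits into two distinct linear factors, so there are two distinct tangent lines y − 2 = ±(x − 1) — this is a node (ordinary double point).
Classification: node.


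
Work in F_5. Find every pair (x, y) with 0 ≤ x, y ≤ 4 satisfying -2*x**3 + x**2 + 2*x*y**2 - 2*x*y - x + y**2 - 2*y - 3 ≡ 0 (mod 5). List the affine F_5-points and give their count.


Affine F_5-points: {(0, 3), (0, 4), (1, 0), (1, 3), (2, 3), (4, 1), (4, 4)}; count = 7.

For each of the 25 pairs (x, y) ∈ F_5², evaluate f(x, y) mod 5. Record the zeros.
  x = 0: [0↦2, 1↦1, 2↦2, 3↦0, 4↦0]  zeros at y ∈ {3, 4}
  x = 1: [0↦0, 1↦4, 2↦4, 3↦0, 4↦2]  zeros at y ∈ {0, 3}
  x = 2: [0↦3, 1↦2, 2↦1, 3↦0, 4↦4]  zeros at y ∈ {3}
  x = 3: [0↦4, 1↦3, 2↦1, 3↦3, 4↦4]  zeros at y ∈ ∅
  x = 4: [0↦1, 1↦0, 2↦2, 3↦2, 4↦0]  zeros at y ∈ {1, 4}
Collecting zeros: affine points = {(0, 3), (0, 4), (1, 0), (1, 3), (2, 3), (4, 1), (4, 4)}.
Total count |C(F_5)_aff| = 7.


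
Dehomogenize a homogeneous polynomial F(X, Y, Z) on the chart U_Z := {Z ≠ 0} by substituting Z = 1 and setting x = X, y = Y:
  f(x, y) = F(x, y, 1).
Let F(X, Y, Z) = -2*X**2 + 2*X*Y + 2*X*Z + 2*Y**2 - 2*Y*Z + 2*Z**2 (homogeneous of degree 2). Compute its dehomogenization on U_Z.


f(x, y) = -2*x**2 + 2*x*y + 2*x + 2*y**2 - 2*y + 2

On U_Z we set Z = 1. Each monomial c·X^i·Y^j·Z^k in F becomes c·x^i·y^j·1^k = c·x^i·y^j.
Substituting Z = 1: F(X, Y, 1) = -2*x**2 + 2*x*y + 2*x + 2*y**2 - 2*y + 2.
Note: deg(f) ≤ deg(F) = 2; strict inequality happens when F is divisible by Z (lost terms).


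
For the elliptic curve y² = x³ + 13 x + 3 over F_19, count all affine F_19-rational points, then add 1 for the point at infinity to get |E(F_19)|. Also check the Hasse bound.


Affine points = {(1, 6), (1, 13), (4, 9), (4, 10), (7, 0), (8, 7), (8, 12), (12, 5), (12, 14), (15, 1), (15, 18), (17, 8), (17, 11)}; affine count = 13; |E(F_19)| = 14.

Discriminant check: Δ ∝ 4a³ + 27b² = 4·13³ + 27·3² = 4·2197 + 27·9 ≡ 6 (mod 19). Nonzero ⇒ E is nonsingular.
For each x ∈ F_19, compute rhs = x³ + 13·x + 3 mod 19, then count y ∈ F_19 with y² ≡ rhs.
  x = 0: rhs = 3, matching y values: none (0 points).
  x = 1: rhs = 17, matching y values: 6, 13 (2 points).
  x = 2: rhs = 18, matching y values: none (0 points).
  x = 3: rhs = 12, matching y values: none (0 points).
  x = 4: rhs = 5, matching y values: 9, 10 (2 points).
  x = 5: rhs = 3, matching y values: none (0 points).
  x = 6: rhs = 12, matching y values: none (0 points).
  x = 7: rhs = 0, matching y values: 0 (1 points).
  x = 8: rhs = 11, matching y values: 7, 12 (2 points).
  x = 9: rhs = 13, matching y values: none (0 points).
  x = 10: rhs = 12, matching y values: none (0 points).
  x = 11: rhs = 14, matching y values: none (0 points).
  x = 12: rhs = 6, matching y values: 5, 14 (2 points).
  x = 13: rhs = 13, matching y values: none (0 points).
  x = 14: rhs = 3, matching y values: none (0 points).
  x = 15: rhs = 1, matching y values: 1, 18 (2 points).
  x = 16: rhs = 13, matching y values: none (0 points).
  x = 17: rhs = 7, matching y values: 8, 11 (2 points).
  x = 18: rhs = 8, matching y values: none (0 points).
Total affine count: 13.
Full point count |E(F_19)| = 13 + 1 = 14.
Hasse bound: |14 − (19+1)| = |-6| = 6 ≤ 2√19 ≈ 8.7178 ✓.


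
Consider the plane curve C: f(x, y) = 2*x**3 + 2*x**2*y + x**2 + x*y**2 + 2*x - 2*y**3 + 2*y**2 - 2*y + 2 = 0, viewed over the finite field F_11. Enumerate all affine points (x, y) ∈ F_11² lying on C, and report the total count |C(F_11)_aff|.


Affine F_11-points: {(0, 1), (1, 8), (3, 3), (4, 0), (4, 4), (4, 10), (5, 3), (6, 2), (9, 8), (10, 7)}; count = 10.

For each of the 121 pairs (x, y) ∈ F_11², evaluate f(x, y) mod 11. Record the zeros.
  x = 0: [0↦2, 1↦0, 2↦1, 3↦4, 4↦8, 5↦1, 6↦4, 7↦5, 8↦3, 9↦8, 10↦8]  zeros at y ∈ {1}
  x = 1: [0↦7, 1↦8, 2↦3, 3↦2, 4↦4, 5↦8, 6↦2, 7↦7, 8↦0, 9↦2, 10↦1]  zeros at y ∈ {8}
  x = 2: [0↦4, 1↦1, 2↦5, 3↦4, 4↦8, 5↦5, 6↦5, 7↦7, 8↦10, 9↦2, 10↦4]  zeros at y ∈ ∅
  x = 3: [0↦5, 1↦2, 2↦8, 3↦0, 4↦10, 5↦4, 6↦3, 7↦6, 8↦1, 9↦9, 10↦7]  zeros at y ∈ {3}
  x = 4: [0↦0, 1↦1, 2↦2, 3↦2, 4↦0, 5↦6, 6↦8, 7↦5, 8↦7, 9↦2, 10↦0]  zeros at y ∈ {0, 4, 10}
  x = 5: [0↦1, 1↦10, 2↦10, 3↦0, 4↦1, 5↦1, 6↦10, 7↦5, 8↦7, 9↦4, 10↦6]  zeros at y ∈ {3}
  x = 6: [0↦9, 1↦8, 2↦0, 3↦6, 4↦3, 5↦1, 6↦10, 7↦7, 8↦2, 9↦5, 10↦4]  zeros at y ∈ {2}
  x = 7: [0↦3, 1↦7, 2↦6, 3↦10, 4↦7, 5↦7, 6↦9, 7↦1, 8↦4, 9↦6, 10↦6]  zeros at y ∈ ∅
  x = 8: [0↦6, 1↦8, 2↦7, 3↦2, 4↦3, 5↦9, 6↦8, 7↦10, 8↦3, 9↦8, 10↦2]  zeros at y ∈ ∅
  x = 9: [0↦8, 1↦1, 2↦4, 3↦5, 4↦3, 5↦8, 6↦8, 7↦2, 8↦0, 9↦1, 10↦4]  zeros at y ∈ {8}
  x = 10: [0↦10, 1↦9, 2↦9, 3↦9, 4↦8, 5↦5, 6↦10, 7↦0, 8↦7, 9↦8, 10↦2]  zeros at y ∈ {7}
Collecting zeros: affine points = {(0, 1), (1, 8), (3, 3), (4, 0), (4, 4), (4, 10), (5, 3), (6, 2), (9, 8), (10, 7)}.
Total count |C(F_11)_aff| = 10.


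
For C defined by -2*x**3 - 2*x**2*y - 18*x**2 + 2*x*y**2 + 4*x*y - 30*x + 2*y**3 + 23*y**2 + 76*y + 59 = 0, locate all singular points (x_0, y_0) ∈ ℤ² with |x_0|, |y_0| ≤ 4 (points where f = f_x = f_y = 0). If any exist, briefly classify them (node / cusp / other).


Singular points: {(-2, -3)}; classification: cusp.

Compute partial derivatives:
  f_x = -6*x**2 - 4*x*y - 36*x + 2*y**2 + 4*y - 30.
  f_y = -2*x**2 + 4*x*y + 4*x + 6*y**2 + 46*y + 76.
Scan x_0 ∈ {−4, ..., 4}. For each x_0, f_y(x_0, y) is a polynomial in y; find its integer roots y ∈ {−4, ..., 4}, then test f_x and f at those candidates.
  x = -4: f_y(-4, y) = 6*y**2 + 30*y + 28; no integer root y with |y| ≤ 4.
  x = -3: f_y(-3, y) = 6*y**2 + 34*y + 46; no integer root y with |y| ≤ 4.
  x = -2: f_y(-2, y) = 6*y**2 + 38*y + 60; vanishes at y ∈ {-3}. (-2, -3): f_x = 0, f = 0 — SINGULAR.
  x = -1: f_y(-1, y) = 6*y**2 + 42*y + 70; no integer root y with |y| ≤ 4.
  x = 0: f_y(0, y) = 6*y**2 + 46*y + 76; no integer root y with |y| ≤ 4.
  x = 1: f_y(1, y) = 6*y**2 + 50*y + 78; no integer root y with |y| ≤ 4.
  x = 2: f_y(2, y) = 6*y**2 + 54*y + 76; no integer root y with |y| ≤ 4.
  x = 3: f_y(3, y) = 6*y**2 + 58*y + 70; no integer root y with |y| ≤ 4.
  x = 4: f_y(4, y) = 6*y**2 + 62*y + 60; no integer root y with |y| ≤ 4.
Only singular point on the grid: (-2, -3).
Classify: substitute x = -2 + u, y = -3 + v and expand: f = -2*u**3 - 2*u**2*v + 2*u*v**2 + 2*v**3 + v**2.
No constant or linear terms (consistent with a singular point). Quadratic part: v**2. Cubic part: -2*u**3 - 2*u**2*v + 2*u*v**2 + 2*v**3.
The quadratic part v**2 is a perfect square, so there is a single (double) tangent line v = 0, i.e. y = -3. Restricting the cubic part to that line (v = 0) leaves -2*u**3 ≠ 0, so f is not divisible by v and the branch is v² ≈ 2*u**3 to lowest order — this is a cusp.
Classification: cusp.


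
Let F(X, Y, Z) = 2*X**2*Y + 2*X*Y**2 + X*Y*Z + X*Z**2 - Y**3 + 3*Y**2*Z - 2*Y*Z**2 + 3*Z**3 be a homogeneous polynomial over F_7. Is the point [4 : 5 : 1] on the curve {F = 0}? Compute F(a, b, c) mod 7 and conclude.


F(4,5,1) ≡ 5 (mod 7); P is NOT on the curve.

Evaluate F(4, 5, 1) term-by-term (mod 7).
  2*X**2*Y ↦ 2·16·5·1 = 160
  2*X*Y**2 ↦ 2·4·25·1 = 200
  X*Y*Z ↦ 1·4·5·1 = 20
  X*Z**2 ↦ 1·4·1·1 = 4
  -Y**3 ↦ -1·1·125·1 = -125
  3*Y**2*Z ↦ 3·1·25·1 = 75
  -2*Y*Z**2 ↦ -2·1·5·1 = -10
  3*Z**3 ↦ 3·1·1·1 = 3
Sum: F(4, 5, 1) = (160) + (200) + (20) + (4) + (-125) + (75) + (-10) + (3) = 327.
Reducing mod 7: 327 ≡ 5 (mod 7).
Since F(a, b, c) ≡ 5 ≠ 0 (mod 7), P does NOT lie on the curve.


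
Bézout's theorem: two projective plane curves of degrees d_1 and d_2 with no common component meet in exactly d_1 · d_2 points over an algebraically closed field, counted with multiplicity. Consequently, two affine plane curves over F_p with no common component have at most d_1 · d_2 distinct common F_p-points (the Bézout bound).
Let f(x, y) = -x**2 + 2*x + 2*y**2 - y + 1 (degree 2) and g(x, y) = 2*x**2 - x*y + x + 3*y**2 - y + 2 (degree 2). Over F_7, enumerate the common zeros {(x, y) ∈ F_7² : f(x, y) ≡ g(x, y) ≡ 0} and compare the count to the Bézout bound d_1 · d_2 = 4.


Common zeros: ∅; count = 0; Bézout bound = 4.

deg(f) = 2, deg(g) = 2, so Bézout bound = 4.
Scan x ∈ F_7. For each x, list the y ∈ F_7 with f(x, y) ≡ 0 and those with g(x, y) ≡ 0 (mod 7); the common zeros in that column are the intersection.
  x = 0: f ≡ 0 at y ∈ {2}; g ≡ 0 at y ∈ ∅; common: ∅.
  x = 1: f ≡ 0 at y ∈ ∅; g ≡ 0 at y ∈ {5}; common: ∅.
  x = 2: f ≡ 0 at y ∈ {2}; g ≡ 0 at y ∈ ∅; common: ∅.
  x = 3: f ≡ 0 at y ∈ ∅; g ≡ 0 at y ∈ ∅; common: ∅.
  x = 4: f ≡ 0 at y ∈ {0, 4}; g ≡ 0 at y ∈ ∅; common: ∅.
  x = 5: f ≡ 0 at y ∈ {0, 4}; g ≡ 0 at y ∈ ∅; common: ∅.
  x = 6: f ≡ 0 at y ∈ ∅; g ≡ 0 at y ∈ ∅; common: ∅.
Collecting: common zeros = ∅, so the count is 0.
Comparison with the Bézout bound: 0 ≤ 4 = deg(f)·deg(g), as expected for curves with no common component (the affine F_7-count falls short of the bound because intersections may lie at infinity, over extension fields, or carry multiplicity).


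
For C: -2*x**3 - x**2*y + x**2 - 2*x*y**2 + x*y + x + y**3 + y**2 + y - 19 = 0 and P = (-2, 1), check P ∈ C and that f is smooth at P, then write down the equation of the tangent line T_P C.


Tangent line at P: -24*x + 8*y - 56 = 0.

Step 1: f(-2, 1) = 0, so P lies on C.
Step 2: partial derivatives
  f_x(x, y) = -6*x**2 - 2*x*y + 2*x - 2*y**2 + y + 1, f_y(x, y) = -x**2 - 4*x*y + x + 3*y**2 + 2*y + 1.
  f_x(P) = -24, f_y(P) = 8 (gradient nonzero, so P is smooth).
Step 3: tangent line at P: -24·(x − -2) + 8·(y − 1) = 0.
Expanding: -24*x + 8*y - 56 = 0.


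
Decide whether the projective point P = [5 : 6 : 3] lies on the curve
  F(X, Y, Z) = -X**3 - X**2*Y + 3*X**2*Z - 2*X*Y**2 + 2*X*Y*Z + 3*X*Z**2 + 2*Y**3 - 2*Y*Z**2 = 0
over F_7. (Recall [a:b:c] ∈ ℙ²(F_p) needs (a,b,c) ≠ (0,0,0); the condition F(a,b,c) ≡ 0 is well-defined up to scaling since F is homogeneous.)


F(5,6,3) ≡ 5 (mod 7); P is NOT on the curve.

Evaluate F(5, 6, 3) term-by-term (mod 7).
  -X**3 ↦ -1·125·1·1 = -125
  -X**2*Y ↦ -1·25·6·1 = -150
  3*X**2*Z ↦ 3·25·1·3 = 225
  -2*X*Y**2 ↦ -2·5·36·1 = -360
  2*X*Y*Z ↦ 2·5·6·3 = 180
  3*X*Z**2 ↦ 3·5·1·9 = 135
  2*Y**3 ↦ 2·1·216·1 = 432
  -2*Y*Z**2 ↦ -2·1·6·9 = -108
Sum: F(5, 6, 3) = (-125) + (-150) + (225) + (-360) + (180) + (135) + (432) + (-108) = 229.
Reducing mod 7: 229 ≡ 5 (mod 7).
Since F(a, b, c) ≡ 5 ≠ 0 (mod 7), P does NOT lie on the curve.


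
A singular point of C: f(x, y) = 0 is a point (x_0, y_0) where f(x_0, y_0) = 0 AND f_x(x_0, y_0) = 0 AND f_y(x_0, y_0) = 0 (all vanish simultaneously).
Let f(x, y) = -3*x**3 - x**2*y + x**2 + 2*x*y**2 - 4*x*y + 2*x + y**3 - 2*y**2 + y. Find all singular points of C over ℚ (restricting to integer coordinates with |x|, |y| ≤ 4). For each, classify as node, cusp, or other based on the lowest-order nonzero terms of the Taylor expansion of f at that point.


Singular points: {(0, 1)}; classification: cusp.

Compute partial derivatives:
  f_x = -9*x**2 - 2*x*y + 2*x + 2*y**2 - 4*y + 2.
  f_y = -x**2 + 4*x*y - 4*x + 3*y**2 - 4*y + 1.
Scan x_0 ∈ {−4, ..., 4}. For each x_0, f_y(x_0, y) is a polynomial in y; find its integer roots y ∈ {−4, ..., 4}, then test f_x and f at those candidates.
  x = -4: f_y(-4, y) = 3*y**2 - 20*y + 1; no integer root y with |y| ≤ 4.
  x = -3: f_y(-3, y) = 3*y**2 - 16*y + 4; no integer root y with |y| ≤ 4.
  x = -2: f_y(-2, y) = 3*y**2 - 12*y + 5; no integer root y with |y| ≤ 4.
  x = -1: f_y(-1, y) = 3*y**2 - 8*y + 4; vanishes at y ∈ {2}. (-1, 2): f_x = -5 ≠ 0.
  x = 0: f_y(0, y) = 3*y**2 - 4*y + 1; vanishes at y ∈ {1}. (0, 1): f_x = 0, f = 0 — SINGULAR.
  x = 1: f_y(1, y) = 3*y**2 - 4; no integer root y with |y| ≤ 4.
  x = 2: f_y(2, y) = 3*y**2 + 4*y - 11; no integer root y with |y| ≤ 4.
  x = 3: f_y(3, y) = 3*y**2 + 8*y - 20; no integer root y with |y| ≤ 4.
  x = 4: f_y(4, y) = 3*y**2 + 12*y - 31; no integer root y with |y| ≤ 4.
Only singular point on the grid: (0, 1).
Classify: substitute x = 0 + u, y = 1 + v and expand: f = -3*u**3 - u**2*v + 2*u*v**2 + v**3 + v**2.
No constant or linear terms (consistent with a singular point). Quadratic part: v**2. Cubic part: -3*u**3 - u**2*v + 2*u*v**2 + v**3.
The quadratic part v**2 is a perfect square, so there is a single (double) tangent line v = 0, i.e. y = 1. Restricting the cubic part to that line (v = 0) leaves -3*u**3 ≠ 0, so f is not divisible by v and the branch is v² ≈ 3*u**3 to lowest order — this is a cusp.
Classification: cusp.


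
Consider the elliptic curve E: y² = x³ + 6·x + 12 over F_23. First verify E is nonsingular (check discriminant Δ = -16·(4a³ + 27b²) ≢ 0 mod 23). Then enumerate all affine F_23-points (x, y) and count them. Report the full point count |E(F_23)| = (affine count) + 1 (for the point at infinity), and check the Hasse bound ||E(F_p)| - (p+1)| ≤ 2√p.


Affine points = {(0, 9), (0, 14), (2, 3), (2, 20), (4, 10), (4, 13), (5, 11), (5, 12), (7, 11), (7, 12), (9, 6), (9, 17), (11, 11), (11, 12), (12, 8), (12, 15), (15, 2), (15, 21), (16, 8), (16, 15), (17, 6), (17, 17), (18, 8), (18, 15), (19, 4), (19, 19), (20, 6), (20, 17)}; affine count = 28; |E(F_23)| = 29.

Discriminant check: Δ ∝ 4a³ + 27b² = 4·6³ + 27·12² = 4·216 + 27·144 ≡ 14 (mod 23). Nonzero ⇒ E is nonsingular.
For each x ∈ F_23, compute rhs = x³ + 6·x + 12 mod 23, then count y ∈ F_23 with y² ≡ rhs.
  x = 0: rhs = 12, matching y values: 9, 14 (2 points).
  x = 1: rhs = 19, matching y values: none (0 points).
  x = 2: rhs = 9, matching y values: 3, 20 (2 points).
  x = 3: rhs = 11, matching y values: none (0 points).
  x = 4: rhs = 8, matching y values: 10, 13 (2 points).
  x = 5: rhs = 6, matching y values: 11, 12 (2 points).
  x = 6: rhs = 11, matching y values: none (0 points).
  x = 7: rhs = 6, matching y values: 11, 12 (2 points).
  x = 8: rhs = 20, matching y values: none (0 points).
  x = 9: rhs = 13, matching y values: 6, 17 (2 points).
  x = 10: rhs = 14, matching y values: none (0 points).
  x = 11: rhs = 6, matching y values: 11, 12 (2 points).
  x = 12: rhs = 18, matching y values: 8, 15 (2 points).
  x = 13: rhs = 10, matching y values: none (0 points).
  x = 14: rhs = 11, matching y values: none (0 points).
  x = 15: rhs = 4, matching y values: 2, 21 (2 points).
  x = 16: rhs = 18, matching y values: 8, 15 (2 points).
  x = 17: rhs = 13, matching y values: 6, 17 (2 points).
  x = 18: rhs = 18, matching y values: 8, 15 (2 points).
  x = 19: rhs = 16, matching y values: 4, 19 (2 points).
  x = 20: rhs = 13, matching y values: 6, 17 (2 points).
  x = 21: rhs = 15, matching y values: none (0 points).
  x = 22: rhs = 5, matching y values: none (0 points).
Total affine count: 28.
Full point count |E(F_23)| = 28 + 1 = 29.
Hasse bound: |29 − (23+1)| = |5| = 5 ≤ 2√23 ≈ 9.5917 ✓.


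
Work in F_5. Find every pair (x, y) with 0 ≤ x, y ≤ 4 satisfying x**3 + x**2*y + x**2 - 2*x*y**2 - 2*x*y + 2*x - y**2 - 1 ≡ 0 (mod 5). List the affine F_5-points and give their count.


Affine F_5-points: {(0, 2), (0, 3), (2, 0), (2, 1), (2, 2), (2, 3), (2, 4), (4, 3), (4, 4)}; count = 9.

For each of the 25 pairs (x, y) ∈ F_5², evaluate f(x, y) mod 5. Record the zeros.
  x = 0: [0↦4, 1↦3, 2↦0, 3↦0, 4↦3]  zeros at y ∈ {2, 3}
  x = 1: [0↦3, 1↦4, 2↦4, 3↦3, 4↦1]  zeros at y ∈ ∅
  x = 2: [0↦0, 1↦0, 2↦0, 3↦0, 4↦0]  zeros at y ∈ {0, 1, 2, 3, 4}
  x = 3: [0↦1, 1↦2, 2↦4, 3↦2, 4↦1]  zeros at y ∈ ∅
  x = 4: [0↦2, 1↦1, 2↦2, 3↦0, 4↦0]  zeros at y ∈ {3, 4}
Collecting zeros: affine points = {(0, 2), (0, 3), (2, 0), (2, 1), (2, 2), (2, 3), (2, 4), (4, 3), (4, 4)}.
Total count |C(F_5)_aff| = 9.
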